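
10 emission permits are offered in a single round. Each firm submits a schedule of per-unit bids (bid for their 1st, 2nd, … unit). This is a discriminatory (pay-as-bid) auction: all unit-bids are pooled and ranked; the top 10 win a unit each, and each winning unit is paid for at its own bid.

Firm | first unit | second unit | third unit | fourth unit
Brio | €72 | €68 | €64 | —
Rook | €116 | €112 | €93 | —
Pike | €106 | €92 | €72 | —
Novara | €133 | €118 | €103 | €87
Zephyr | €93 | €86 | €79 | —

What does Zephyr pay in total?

Merging the schedules and taking the best 10: 133 (Novara-1), 118 (Novara-2), 116 (Rook-1), 112 (Rook-2), 106 (Pike-1), 103 (Novara-3), 93 (Rook-3), 93 (Zephyr-1), 92 (Pike-2), 87 (Novara-4)
Next rejected bid: €86 (not a price — pay-as-bid).
Zephyr's winning unit-bids: 93 = €93.

Zephyr pays €93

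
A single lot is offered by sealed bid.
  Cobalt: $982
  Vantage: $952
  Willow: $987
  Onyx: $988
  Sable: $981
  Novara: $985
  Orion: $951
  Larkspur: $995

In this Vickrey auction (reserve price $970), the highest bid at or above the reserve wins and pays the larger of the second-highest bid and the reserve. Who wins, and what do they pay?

Bids in order: 995 (Larkspur) > 988 (Onyx) > 987 (Willow) > 985 (Novara) > 982 (Cobalt) > 981 (Sable) > …
Highest eligible bid: Larkspur at $995.
max(second-highest $988, reserve $970) = $988; the reserve does not bind.

Larkspur pays $988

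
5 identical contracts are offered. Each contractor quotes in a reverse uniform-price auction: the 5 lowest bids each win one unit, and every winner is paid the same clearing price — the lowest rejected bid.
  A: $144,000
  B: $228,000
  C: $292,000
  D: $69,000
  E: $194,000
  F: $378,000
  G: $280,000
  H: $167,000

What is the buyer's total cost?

Total cost: $1,400,000

Bids ranked low→high: 69,000 (D), 144,000 (A), 167,000 (H), 194,000 (E), 228,000 (B), 280,000 (G), 292,000 (C), …
Lowest 5: D, A, H, E, B.
Lowest unsuccessful bid: $280,000 → clearing price.
Total cost = 5 × $280,000 = $1,400,000.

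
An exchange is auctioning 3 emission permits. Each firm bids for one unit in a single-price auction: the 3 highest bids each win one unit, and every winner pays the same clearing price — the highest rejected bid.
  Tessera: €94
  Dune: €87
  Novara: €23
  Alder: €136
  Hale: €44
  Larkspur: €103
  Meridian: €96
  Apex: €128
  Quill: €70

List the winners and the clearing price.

Sorting: 136 (Alder), 128 (Apex), 103 (Larkspur), 96 (Meridian), 94 (Tessera), …
Top 3: Alder, Apex, Larkspur.
First losing bid is Meridian's €96, which sets the uniform price.

Alder, Apex, Larkspur; each pays €96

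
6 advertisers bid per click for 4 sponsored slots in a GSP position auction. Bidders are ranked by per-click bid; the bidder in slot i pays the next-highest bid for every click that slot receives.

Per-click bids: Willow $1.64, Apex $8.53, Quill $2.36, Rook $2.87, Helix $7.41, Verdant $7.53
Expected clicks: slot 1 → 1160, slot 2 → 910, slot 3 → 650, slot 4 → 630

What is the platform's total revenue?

Per-click bids in order: $8.53 (Apex) > $7.53 (Verdant) > $7.41 (Helix) > $2.87 (Rook) > $2.36 (Quill) > …
Slot 1: Apex pays $7.53 × 1160 = $8734.80
Slot 2: Verdant pays $7.41 × 910 = $6743.10
Slot 3: Helix pays $2.87 × 650 = $1865.50
Slot 4: Rook pays $2.36 × 630 = $1486.80
Total = $18830.20

Total revenue: $18830.20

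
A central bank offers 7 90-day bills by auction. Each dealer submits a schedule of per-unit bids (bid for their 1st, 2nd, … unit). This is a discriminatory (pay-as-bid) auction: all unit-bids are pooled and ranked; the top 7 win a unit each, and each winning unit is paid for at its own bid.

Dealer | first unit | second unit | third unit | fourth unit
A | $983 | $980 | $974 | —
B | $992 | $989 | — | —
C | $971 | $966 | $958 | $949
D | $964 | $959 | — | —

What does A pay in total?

Pooled unit-bids ranked (top 7): 992 (B-1), 989 (B-2), 983 (A-1), 980 (A-2), 974 (A-3), 971 (C-1), 966 (C-2)
Next rejected bid: $964 (not a price — pay-as-bid).
A's winning unit-bids: 983 + 980 + 974 = $2,937.

A pays $2,937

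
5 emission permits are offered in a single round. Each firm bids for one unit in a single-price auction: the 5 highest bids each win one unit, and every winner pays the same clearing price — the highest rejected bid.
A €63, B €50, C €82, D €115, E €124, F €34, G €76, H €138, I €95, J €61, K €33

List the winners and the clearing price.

Sorting: 138 (H), 124 (E), 115 (D), 95 (I), 82 (C), 76 (G), 63 (A), …
The 5 highest are H, E, D, I, C.
Highest unsuccessful bid: €76 → clearing price.

H, E, D, I, C; each pays €76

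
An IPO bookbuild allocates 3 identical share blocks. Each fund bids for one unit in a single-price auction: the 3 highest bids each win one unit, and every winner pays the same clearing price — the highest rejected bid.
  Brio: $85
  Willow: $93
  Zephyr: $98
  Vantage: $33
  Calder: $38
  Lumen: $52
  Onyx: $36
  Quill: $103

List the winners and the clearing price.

Ordering the bids: 103 (Quill), 98 (Zephyr), 93 (Willow), 85 (Brio), 52 (Lumen), …
Winners (3 units): Quill, Zephyr, Willow.
Highest unsuccessful bid: $85 → clearing price.

Quill, Zephyr, Willow; each pays $85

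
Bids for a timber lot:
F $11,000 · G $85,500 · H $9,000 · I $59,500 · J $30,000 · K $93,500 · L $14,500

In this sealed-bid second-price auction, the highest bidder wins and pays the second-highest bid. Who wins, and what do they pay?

Sorting bids: 93,500 (K) > 85,500 (G) > 59,500 (I) > 30,000 (J) > 14,500 (L) > 11,000 (F) > …
K is highest; pays the second-highest bid, $85,500.

K pays $85,500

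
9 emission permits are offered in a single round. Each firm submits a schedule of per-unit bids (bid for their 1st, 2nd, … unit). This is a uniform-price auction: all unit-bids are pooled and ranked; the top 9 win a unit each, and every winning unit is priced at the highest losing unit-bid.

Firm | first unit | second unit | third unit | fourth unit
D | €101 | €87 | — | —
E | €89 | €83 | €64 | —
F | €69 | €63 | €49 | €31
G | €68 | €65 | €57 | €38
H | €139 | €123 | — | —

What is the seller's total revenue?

Total revenue: €576

All unit-bids, highest first — top 9: 139 (H-1), 123 (H-2), 101 (D-1), 89 (E-1), 87 (D-2), 83 (E-2), 69 (F-1), 68 (G-1), 65 (G-2)
The (k+1)-th unit-bid is €64.
Allocation: D 2, E 2, F 1, G 2, H 2. Every unit priced at €64.
Revenue = 9 × 64 = €576.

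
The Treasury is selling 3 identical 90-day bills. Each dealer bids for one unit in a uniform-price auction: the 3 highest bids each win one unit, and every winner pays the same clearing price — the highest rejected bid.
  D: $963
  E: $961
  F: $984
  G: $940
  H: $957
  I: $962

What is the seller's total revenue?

Total revenue: $2,883

Bids ranked high→low: 984 (F), 963 (D), 962 (I), 961 (E), 957 (H), …
Winners (3 units): F, D, I.
Highest unsuccessful bid: $961 → clearing price.
Total revenue = 3 × $961 = $2,883.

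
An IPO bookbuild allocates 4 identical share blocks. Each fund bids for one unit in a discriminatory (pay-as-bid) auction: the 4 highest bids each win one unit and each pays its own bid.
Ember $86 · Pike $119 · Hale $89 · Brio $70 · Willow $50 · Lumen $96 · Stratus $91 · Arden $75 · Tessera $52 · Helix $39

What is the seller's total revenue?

Bids ranked high→low: 119 (Pike), 96 (Lumen), 91 (Stratus), 89 (Hale), 86 (Ember), 75 (Arden), …
Winners (4 units): Pike, Lumen, Stratus, Hale.
Total revenue = 119 + 96 + 91 + 89 = $395.

Total revenue: $395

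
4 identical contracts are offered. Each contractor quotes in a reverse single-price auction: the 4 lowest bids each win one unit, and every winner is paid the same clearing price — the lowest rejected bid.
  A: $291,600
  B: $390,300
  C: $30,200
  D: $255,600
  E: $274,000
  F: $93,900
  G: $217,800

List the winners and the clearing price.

Ordering the bids: 30,200 (C), 93,900 (F), 217,800 (G), 255,600 (D), 274,000 (E), 291,600 (A), …
Winners (4 units): C, F, G, D.
Lowest unsuccessful bid: $274,000 → clearing price.

C, F, G, D; each is paid $274,000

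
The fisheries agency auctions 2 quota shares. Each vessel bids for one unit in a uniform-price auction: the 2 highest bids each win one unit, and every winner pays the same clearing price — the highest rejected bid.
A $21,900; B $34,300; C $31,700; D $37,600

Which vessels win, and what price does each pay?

D, B; each pays $31,700

Sorting: 37,600 (D), 34,300 (B), 31,700 (C), 21,900 (A)
Top 2: D, B.
Clearing price = highest rejected bid = $31,700.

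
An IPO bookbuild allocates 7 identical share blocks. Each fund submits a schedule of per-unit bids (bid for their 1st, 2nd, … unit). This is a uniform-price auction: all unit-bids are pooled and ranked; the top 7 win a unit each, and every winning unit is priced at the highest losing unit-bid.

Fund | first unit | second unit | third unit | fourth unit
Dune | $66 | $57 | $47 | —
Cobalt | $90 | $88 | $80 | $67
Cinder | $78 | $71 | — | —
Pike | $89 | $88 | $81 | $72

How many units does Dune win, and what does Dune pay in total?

Dune: 0 units, pays $0

All unit-bids, highest first — top 7: 90 (Cobalt-1), 89 (Pike-1), 88 (Cobalt-2), 88 (Pike-2), 81 (Pike-3), 80 (Cobalt-3), 78 (Cinder-1)
The (k+1)-th unit-bid is $72.
Dune wins 0 unit(s) at $72 each.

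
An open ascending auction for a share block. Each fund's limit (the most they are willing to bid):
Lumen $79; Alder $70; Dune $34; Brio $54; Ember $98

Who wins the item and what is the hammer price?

Limits ranked: 98 (Ember) > 79 (Lumen) > 70 (Alder) > 54 (Brio) > 34 (Dune)
Bidding ends when Lumen exits at $79; Ember takes it.

Ember wins at $79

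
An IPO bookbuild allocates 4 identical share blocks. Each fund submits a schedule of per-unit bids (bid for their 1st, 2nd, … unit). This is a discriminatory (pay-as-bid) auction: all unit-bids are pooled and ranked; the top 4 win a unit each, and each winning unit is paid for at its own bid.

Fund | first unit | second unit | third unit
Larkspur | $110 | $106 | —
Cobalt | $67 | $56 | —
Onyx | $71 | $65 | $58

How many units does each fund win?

All unit-bids, highest first — top 4: 110 (Larkspur-1), 106 (Larkspur-2), 71 (Onyx-1), 67 (Cobalt-1)
Next rejected bid: $65 (not a price — pay-as-bid).
Allocation: Cobalt 1, Larkspur 2, Onyx 1.

Cobalt 1, Larkspur 2, Onyx 1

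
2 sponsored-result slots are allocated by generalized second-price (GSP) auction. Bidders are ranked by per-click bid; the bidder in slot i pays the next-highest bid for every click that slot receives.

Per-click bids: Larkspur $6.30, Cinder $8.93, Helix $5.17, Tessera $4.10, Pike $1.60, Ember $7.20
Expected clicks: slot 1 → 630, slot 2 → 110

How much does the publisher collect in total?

Sorting advertisers: $8.93 (Cinder) > $7.20 (Ember) > $6.30 (Larkspur) > …
Slot 1: Cinder pays $7.20 × 630 = $4536.00
Slot 2: Ember pays $6.30 × 110 = $693.00
Total = $5229.00

Total revenue: $5229.00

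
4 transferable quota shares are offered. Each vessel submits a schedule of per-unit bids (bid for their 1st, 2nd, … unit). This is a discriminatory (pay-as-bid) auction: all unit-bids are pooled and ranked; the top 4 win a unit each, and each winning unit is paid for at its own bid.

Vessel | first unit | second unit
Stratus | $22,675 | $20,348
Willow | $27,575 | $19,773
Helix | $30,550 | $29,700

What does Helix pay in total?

Merging the schedules and taking the best 4: 30,550 (Helix-1), 29,700 (Helix-2), 27,575 (Willow-1), 22,675 (Stratus-1)
Next rejected bid: $20,348 (not a price — pay-as-bid).
Helix's winning unit-bids: 30,550 + 29,700 = $60,250.

Helix pays $60,250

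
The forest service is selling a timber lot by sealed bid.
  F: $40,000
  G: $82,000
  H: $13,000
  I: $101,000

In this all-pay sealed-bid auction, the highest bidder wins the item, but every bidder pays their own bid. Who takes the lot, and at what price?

All-pay sealed-bid auction: the highest bidder wins the item, but every bidder pays their own bid.
Bids ranked: 101,000 (I) > 82,000 (G) > 40,000 (F) > 13,000 (H)
I is highest and takes the item; every bidder forfeits their bid.

I pays $101,000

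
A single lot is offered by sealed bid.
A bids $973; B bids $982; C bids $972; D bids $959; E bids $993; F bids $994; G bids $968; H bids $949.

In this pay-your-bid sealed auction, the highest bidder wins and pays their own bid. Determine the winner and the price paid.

Sorting bids: 994 (F) > 993 (E) > 982 (B) > 973 (A) > 972 (C) > 968 (G) > …
F has the highest bid and pays exactly that: $994.

F pays $994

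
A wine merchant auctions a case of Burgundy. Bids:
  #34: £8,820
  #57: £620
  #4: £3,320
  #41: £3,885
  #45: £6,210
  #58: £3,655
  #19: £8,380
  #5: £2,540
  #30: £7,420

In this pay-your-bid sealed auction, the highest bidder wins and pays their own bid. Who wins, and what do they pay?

#34 pays £8,820

Bids ranked: 8,820 (#34) > 8,380 (#19) > 7,420 (#30) > 6,210 (#45) > 3,885 (#41) > 3,655 (#58) > …
#34 is highest → pays own bid, £8,820.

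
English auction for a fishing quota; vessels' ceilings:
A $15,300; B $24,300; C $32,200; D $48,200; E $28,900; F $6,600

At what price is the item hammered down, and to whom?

Rule: the price rises until one bidder remains; the winner pays the price at which the last rival dropped out.
Limits in order: 48,200 (D) > 32,200 (C) > 28,900 (E) > 24,300 (B) > 15,300 (A) > 6,600 (F)
C is the last rival to drop out, at $32,200; D remains and wins at that price.

D wins at $32,200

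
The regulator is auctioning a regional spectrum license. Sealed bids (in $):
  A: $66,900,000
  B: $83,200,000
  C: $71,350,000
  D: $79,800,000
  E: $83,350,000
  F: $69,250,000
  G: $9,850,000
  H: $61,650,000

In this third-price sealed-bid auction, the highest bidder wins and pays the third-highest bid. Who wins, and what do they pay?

E pays $79,800,000

Third-price sealed-bid auction: the highest bidder wins and pays the third-highest bid.
Bids ranked: 83,350,000 (E) > 83,200,000 (B) > 79,800,000 (D) > 71,350,000 (C) > 69,250,000 (F) > 66,900,000 (A) > …
E is highest; pays the third-highest bid, $79,800,000.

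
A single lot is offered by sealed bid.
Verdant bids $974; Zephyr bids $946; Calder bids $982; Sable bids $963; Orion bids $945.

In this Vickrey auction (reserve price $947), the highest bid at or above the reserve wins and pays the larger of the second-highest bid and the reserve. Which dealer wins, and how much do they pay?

Calder pays $974

Bids in order: 982 (Calder) > 974 (Verdant) > 963 (Sable) > 946 (Zephyr) > 945 (Orion)
Highest eligible bid: Calder at $982.
Second-highest bid $974 exceeds the reserve $947 → payment $974.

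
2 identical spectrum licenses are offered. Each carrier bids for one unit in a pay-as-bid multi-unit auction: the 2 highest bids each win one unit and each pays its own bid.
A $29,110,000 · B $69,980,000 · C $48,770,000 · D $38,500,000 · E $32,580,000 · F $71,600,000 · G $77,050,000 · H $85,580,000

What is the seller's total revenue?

Sorting: 85,580,000 (H), 77,050,000 (G), 71,600,000 (F), 69,980,000 (B), …
Winners (2 units): H, G.
Total revenue = 85,580,000 + 77,050,000 = $162,630,000.

Total revenue: $162,630,000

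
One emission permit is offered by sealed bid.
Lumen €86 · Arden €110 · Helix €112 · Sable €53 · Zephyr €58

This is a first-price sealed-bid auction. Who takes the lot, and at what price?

First-price sealed-bid auction: the highest bidder wins and pays their own bid.
Bids in order: 112 (Helix) > 110 (Arden) > 86 (Lumen) > 58 (Zephyr) > 53 (Sable)
First-price: Helix pays what they bid, €112.

Helix pays €112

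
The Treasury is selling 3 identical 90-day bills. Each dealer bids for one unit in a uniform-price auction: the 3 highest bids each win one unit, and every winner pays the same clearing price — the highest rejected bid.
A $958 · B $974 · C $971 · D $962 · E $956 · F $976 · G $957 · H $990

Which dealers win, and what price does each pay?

H, F, B; each pays $971

Sorting: 990 (H), 976 (F), 974 (B), 971 (C), 962 (D), …
Winners (3 units): H, F, B.
Clearing price = highest rejected bid = $971.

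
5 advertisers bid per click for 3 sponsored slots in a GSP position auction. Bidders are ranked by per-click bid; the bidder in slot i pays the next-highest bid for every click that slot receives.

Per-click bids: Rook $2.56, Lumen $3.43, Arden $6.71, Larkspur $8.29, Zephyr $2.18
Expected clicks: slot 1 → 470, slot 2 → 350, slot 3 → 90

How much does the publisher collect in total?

Ranked by bid: $8.29 (Larkspur) > $6.71 (Arden) > $3.43 (Lumen) > $2.56 (Rook) > …
Slot 1: Larkspur pays $6.71 × 470 = $3153.70
Slot 2: Arden pays $3.43 × 350 = $1200.50
Slot 3: Lumen pays $2.56 × 90 = $230.40
Total = $4584.60

Total revenue: $4584.60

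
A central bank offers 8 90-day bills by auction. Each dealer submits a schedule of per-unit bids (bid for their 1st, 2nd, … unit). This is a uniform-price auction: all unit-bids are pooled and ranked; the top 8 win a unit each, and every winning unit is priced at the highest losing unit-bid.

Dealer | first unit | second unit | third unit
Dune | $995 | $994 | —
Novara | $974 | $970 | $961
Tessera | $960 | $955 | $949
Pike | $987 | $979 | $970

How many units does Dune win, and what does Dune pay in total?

Merging the schedules and taking the best 8: 995 (Dune-1), 994 (Dune-2), 987 (Pike-1), 979 (Pike-2), 974 (Novara-1), 970 (Novara-2), 970 (Pike-3), 961 (Novara-3)
First bid not allocated: $960.
Dune wins 2 unit(s) at $960 each.

Dune: 2 units, pays $1,920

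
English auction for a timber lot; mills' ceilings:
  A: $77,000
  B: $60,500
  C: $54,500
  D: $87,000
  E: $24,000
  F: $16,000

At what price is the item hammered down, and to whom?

D wins at $77,000

Rule: the price rises until one bidder remains; the winner pays the price at which the last rival dropped out.
Limits in order: 87,000 (D) > 77,000 (A) > 60,500 (B) > 54,500 (C) > 24,000 (E) > 16,000 (F)
Once the price passes $77,000, only D is left; the hammer falls at A's limit of $77,000.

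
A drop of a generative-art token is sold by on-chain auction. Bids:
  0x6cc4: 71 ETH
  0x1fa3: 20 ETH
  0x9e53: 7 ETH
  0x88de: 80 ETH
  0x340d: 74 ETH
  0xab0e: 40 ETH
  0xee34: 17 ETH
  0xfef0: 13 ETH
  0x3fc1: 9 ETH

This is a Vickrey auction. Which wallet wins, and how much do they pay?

Bids in order: 80 (0x88de) > 74 (0x340d) > 71 (0x6cc4) > 40 (0xab0e) > 20 (0x1fa3) > 17 (0xee34) > …
0x88de wins with the highest bid; price is set by the runner-up at 74 ETH.

0x88de pays 74 ETH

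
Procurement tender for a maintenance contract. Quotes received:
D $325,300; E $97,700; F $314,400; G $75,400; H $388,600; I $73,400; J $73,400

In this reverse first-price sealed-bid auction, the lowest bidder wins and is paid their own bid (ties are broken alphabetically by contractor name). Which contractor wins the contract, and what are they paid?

I is paid $73,400

Reverse first-price sealed-bid auction: the lowest bidder wins and is paid their own bid.
Bids in order: 73,400 (I) < 73,400 (J) < 75,400 (G) < 97,700 (E) < 314,400 (F) < 325,300 (D) < …
I and J tie at $73,400; tie-break gives it to I.
First-price: I is paid what they bid, $73,400.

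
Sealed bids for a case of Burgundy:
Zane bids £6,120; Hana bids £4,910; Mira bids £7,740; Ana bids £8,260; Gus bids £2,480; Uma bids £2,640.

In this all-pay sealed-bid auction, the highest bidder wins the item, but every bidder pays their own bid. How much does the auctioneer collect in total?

Sorting bids: 8,260 (Ana) > 7,740 (Mira) > 6,120 (Zane) > 4,910 (Hana) > 2,640 (Uma) > 2,480 (Gus)
Every bidder forfeits their bid regardless of winning.
Revenue = 6,120 + 4,910 + 7,740 + 8,260 + 2,480 + 2,640 = £32,150.

Total revenue: £32,150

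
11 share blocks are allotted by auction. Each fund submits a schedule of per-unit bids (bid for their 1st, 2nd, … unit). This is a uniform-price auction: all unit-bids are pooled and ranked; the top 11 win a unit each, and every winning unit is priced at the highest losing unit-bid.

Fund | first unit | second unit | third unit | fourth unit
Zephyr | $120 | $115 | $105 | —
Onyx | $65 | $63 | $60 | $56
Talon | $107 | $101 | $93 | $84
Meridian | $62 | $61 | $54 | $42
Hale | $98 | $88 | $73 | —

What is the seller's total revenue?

Merging the schedules and taking the best 11: 120 (Zephyr-1), 115 (Zephyr-2), 107 (Talon-1), 105 (Zephyr-3), 101 (Talon-2), 98 (Hale-1), 93 (Talon-3), 88 (Hale-2), 84 (Talon-4), 73 (Hale-3), 65 (Onyx-1)
First bid not allocated: $63.
Allocation: Hale 3, Onyx 1, Talon 4, Zephyr 3. Every unit priced at $63.
Revenue = 11 × 63 = $693.

Total revenue: $693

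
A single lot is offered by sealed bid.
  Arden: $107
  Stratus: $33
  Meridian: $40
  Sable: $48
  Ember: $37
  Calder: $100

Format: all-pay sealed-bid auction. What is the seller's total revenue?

All-pay sealed-bid auction: the highest bidder wins the item, but every bidder pays their own bid.
Sorting bids: 107 (Arden) > 100 (Calder) > 48 (Sable) > 40 (Meridian) > 37 (Ember) > 33 (Stratus)
Arden wins with the top bid; all bids are sunk regardless.
Every bidder forfeits their bid regardless of winning.
Revenue = 107 + 33 + 40 + 48 + 37 + 100 = $365.

Total revenue: $365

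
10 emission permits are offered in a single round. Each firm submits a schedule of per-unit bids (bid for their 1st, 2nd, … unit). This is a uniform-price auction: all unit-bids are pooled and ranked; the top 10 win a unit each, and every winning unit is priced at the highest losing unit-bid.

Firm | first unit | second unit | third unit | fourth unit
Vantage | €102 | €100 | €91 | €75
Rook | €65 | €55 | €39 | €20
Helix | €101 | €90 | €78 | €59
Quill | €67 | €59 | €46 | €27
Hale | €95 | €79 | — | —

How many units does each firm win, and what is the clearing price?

Hale 2, Helix 3, Quill 1, Vantage 4; clearing price €65

Merging the schedules and taking the best 10: 102 (Vantage-1), 101 (Helix-1), 100 (Vantage-2), 95 (Hale-1), 91 (Vantage-3), 90 (Helix-2), 79 (Hale-2), 78 (Helix-3), 75 (Vantage-4), 67 (Quill-1)
First bid not allocated: €65.
Allocation: Hale 2, Helix 3, Quill 1, Vantage 4.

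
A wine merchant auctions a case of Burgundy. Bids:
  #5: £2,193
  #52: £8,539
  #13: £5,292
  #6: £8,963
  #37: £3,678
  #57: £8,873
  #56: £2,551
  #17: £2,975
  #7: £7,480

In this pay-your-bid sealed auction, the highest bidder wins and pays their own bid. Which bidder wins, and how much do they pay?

#6 pays £8,963

Bids in order: 8,963 (#6) > 8,873 (#57) > 8,539 (#52) > 7,480 (#7) > 5,292 (#13) > 3,678 (#37) > …
First-price: #6 pays what they bid, £8,963.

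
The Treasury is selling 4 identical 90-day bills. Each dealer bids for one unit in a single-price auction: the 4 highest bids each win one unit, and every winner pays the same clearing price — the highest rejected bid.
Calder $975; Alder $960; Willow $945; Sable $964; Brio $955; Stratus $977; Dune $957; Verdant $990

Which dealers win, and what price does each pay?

Verdant, Stratus, Calder, Sable; each pays $960

Ordering the bids: 990 (Verdant), 977 (Stratus), 975 (Calder), 964 (Sable), 960 (Alder), 957 (Dune), …
The 4 highest are Verdant, Stratus, Calder, Sable.
First losing bid is Alder's $960, which sets the uniform price.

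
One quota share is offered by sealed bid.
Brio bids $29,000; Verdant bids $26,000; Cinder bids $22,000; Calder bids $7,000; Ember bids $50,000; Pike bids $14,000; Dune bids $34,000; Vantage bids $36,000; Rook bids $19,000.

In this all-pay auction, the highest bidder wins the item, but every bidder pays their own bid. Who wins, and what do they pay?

Rule: the highest bidder wins the item, but every bidder pays their own bid.
Bids in order: 50,000 (Ember) > 36,000 (Vantage) > 34,000 (Dune) > 29,000 (Brio) > 26,000 (Verdant) > 22,000 (Cinder) > …
Ember wins with the top bid; all bids are sunk regardless.

Ember pays $50,000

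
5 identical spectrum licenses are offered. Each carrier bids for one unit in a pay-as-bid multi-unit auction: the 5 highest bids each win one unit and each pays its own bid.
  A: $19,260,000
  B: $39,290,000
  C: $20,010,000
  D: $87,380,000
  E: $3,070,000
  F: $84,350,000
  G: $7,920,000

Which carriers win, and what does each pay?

Bids ranked high→low: 87,380,000 (D), 84,350,000 (F), 39,290,000 (B), 20,010,000 (C), 19,260,000 (A), 7,920,000 (G), 3,070,000 (E)
The 5 highest are D, F, B, C, A.
Each winner pays its own bid: D $87,380,000, F $84,350,000, B $39,290,000, C $20,010,000, A $19,260,000.

D $87,380,000, F $84,350,000, B $39,290,000, C $20,010,000, A $19,260,000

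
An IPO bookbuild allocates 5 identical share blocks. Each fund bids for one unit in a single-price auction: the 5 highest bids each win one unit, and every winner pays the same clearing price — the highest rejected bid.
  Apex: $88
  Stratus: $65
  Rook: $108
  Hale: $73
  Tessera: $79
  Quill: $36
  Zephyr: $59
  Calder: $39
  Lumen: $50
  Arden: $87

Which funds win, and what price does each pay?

Sorting: 108 (Rook), 88 (Apex), 87 (Arden), 79 (Tessera), 73 (Hale), 65 (Stratus), 59 (Zephyr), …
Winners (5 units): Rook, Apex, Arden, Tessera, Hale.
Highest unsuccessful bid: $65 → clearing price.

Rook, Apex, Arden, Tessera, Hale; each pays $65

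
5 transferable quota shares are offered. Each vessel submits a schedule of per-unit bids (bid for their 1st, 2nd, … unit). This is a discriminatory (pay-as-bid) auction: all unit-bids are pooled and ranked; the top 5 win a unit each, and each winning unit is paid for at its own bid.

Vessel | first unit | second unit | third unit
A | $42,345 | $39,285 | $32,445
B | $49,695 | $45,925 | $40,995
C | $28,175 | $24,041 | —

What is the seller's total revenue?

Merging the schedules and taking the best 5: 49,695 (B-1), 45,925 (B-2), 42,345 (A-1), 40,995 (B-3), 39,285 (A-2)
Next rejected bid: $32,445 (not a price — pay-as-bid).
Each winning unit pays its own bid.
Revenue = 49,695 + 45,925 + 42,345 + 40,995 + 39,285 = $218,245.

Total revenue: $218,245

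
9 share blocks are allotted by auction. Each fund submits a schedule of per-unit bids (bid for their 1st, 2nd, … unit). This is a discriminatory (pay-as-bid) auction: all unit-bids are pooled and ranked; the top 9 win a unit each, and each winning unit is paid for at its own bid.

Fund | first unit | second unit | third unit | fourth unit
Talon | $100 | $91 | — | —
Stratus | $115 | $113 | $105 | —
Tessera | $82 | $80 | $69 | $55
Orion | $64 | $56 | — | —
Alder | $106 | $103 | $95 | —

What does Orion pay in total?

Merging the schedules and taking the best 9: 115 (Stratus-1), 113 (Stratus-2), 106 (Alder-1), 105 (Stratus-3), 103 (Alder-2), 100 (Talon-1), 95 (Alder-3), 91 (Talon-2), 82 (Tessera-1)
Next rejected bid: $80 (not a price — pay-as-bid).
Orion wins no units.

Orion pays $0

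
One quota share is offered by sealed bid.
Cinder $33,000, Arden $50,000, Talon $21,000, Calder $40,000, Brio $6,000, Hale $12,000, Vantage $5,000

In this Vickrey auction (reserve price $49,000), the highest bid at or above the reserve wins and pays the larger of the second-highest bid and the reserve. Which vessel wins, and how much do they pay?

Bids in order: 50,000 (Arden) > 40,000 (Calder) > 33,000 (Cinder) > 21,000 (Talon) > 12,000 (Hale) > 6,000 (Brio) > …
Highest eligible bid: Arden at $50,000.
max(second-highest $40,000, reserve $49,000) = $49,000.

Arden pays $49,000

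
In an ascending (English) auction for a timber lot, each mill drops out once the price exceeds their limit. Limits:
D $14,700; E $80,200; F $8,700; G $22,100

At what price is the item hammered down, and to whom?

E wins at $22,100

Ascending (English) auction: the price rises until one bidder remains; the winner pays the price at which the last rival dropped out.
Limits in order: 80,200 (E) > 22,100 (G) > 14,700 (D) > 8,700 (F)
Bidding ends when G exits at $22,100; E takes it.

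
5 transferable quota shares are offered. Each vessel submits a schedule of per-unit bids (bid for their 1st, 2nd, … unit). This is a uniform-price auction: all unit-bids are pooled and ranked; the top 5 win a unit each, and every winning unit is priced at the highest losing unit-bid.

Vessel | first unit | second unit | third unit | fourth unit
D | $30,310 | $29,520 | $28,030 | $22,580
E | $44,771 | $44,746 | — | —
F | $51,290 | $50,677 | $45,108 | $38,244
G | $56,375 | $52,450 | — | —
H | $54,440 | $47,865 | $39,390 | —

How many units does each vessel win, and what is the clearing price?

F 2, G 2, H 1; clearing price $47,865

All unit-bids, highest first — top 5: 56,375 (G-1), 54,440 (H-1), 52,450 (G-2), 51,290 (F-1), 50,677 (F-2)
Highest rejected unit-bid = $47,865.
Allocation: F 2, G 2, H 1.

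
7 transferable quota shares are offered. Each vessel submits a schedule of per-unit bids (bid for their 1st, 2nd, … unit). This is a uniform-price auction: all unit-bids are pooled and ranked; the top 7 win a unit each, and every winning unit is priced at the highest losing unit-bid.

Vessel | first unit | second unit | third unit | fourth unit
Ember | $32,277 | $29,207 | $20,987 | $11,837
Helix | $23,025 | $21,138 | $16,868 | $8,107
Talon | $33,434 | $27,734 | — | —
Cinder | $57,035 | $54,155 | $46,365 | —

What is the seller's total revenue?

All unit-bids, highest first — top 7: 57,035 (Cinder-1), 54,155 (Cinder-2), 46,365 (Cinder-3), 33,434 (Talon-1), 32,277 (Ember-1), 29,207 (Ember-2), 27,734 (Talon-2)
Highest rejected unit-bid = $23,025.
Allocation: Cinder 3, Ember 2, Talon 2. Every unit priced at $23,025.
Revenue = 7 × 23,025 = $161,175.

Total revenue: $161,175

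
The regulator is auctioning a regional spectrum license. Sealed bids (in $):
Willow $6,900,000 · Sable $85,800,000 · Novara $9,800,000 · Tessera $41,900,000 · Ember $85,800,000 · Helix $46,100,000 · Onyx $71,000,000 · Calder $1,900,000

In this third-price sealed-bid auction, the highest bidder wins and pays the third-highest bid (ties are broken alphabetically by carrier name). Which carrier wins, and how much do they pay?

Bids in order: 85,800,000 (Ember) > 85,800,000 (Sable) > 71,000,000 (Onyx) > 46,100,000 (Helix) > 41,900,000 (Tessera) > 9,800,000 (Novara) > …
Tie at $85,800,000 → Ember wins by tie-break.
Ember wins; payment is bid #3 in the ranking = $71,000,000.

Ember pays $71,000,000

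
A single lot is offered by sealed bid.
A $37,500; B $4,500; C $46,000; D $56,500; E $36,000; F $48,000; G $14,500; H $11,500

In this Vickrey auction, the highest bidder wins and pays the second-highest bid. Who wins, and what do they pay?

D pays $48,000

Bids ranked: 56,500 (D) > 48,000 (F) > 46,000 (C) > 37,500 (A) > 36,000 (E) > 14,500 (G) > …
D is highest; pays the second-highest bid, $48,000.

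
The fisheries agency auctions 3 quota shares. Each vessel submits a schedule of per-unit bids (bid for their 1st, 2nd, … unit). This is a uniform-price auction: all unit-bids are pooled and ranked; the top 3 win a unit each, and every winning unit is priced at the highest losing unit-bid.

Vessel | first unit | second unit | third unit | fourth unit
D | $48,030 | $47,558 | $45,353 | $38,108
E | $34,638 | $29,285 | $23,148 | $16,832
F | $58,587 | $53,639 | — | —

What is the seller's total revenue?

Total revenue: $142,674

Pooled unit-bids ranked (top 3): 58,587 (F-1), 53,639 (F-2), 48,030 (D-1)
First bid not allocated: $47,558.
Allocation: D 1, F 2. Every unit priced at $47,558.
Revenue = 3 × 47,558 = $142,674.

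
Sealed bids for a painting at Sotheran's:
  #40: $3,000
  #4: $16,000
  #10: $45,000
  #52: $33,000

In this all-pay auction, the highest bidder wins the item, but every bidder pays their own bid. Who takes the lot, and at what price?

Bids ranked: 45,000 (#10) > 33,000 (#52) > 16,000 (#4) > 3,000 (#40)
#10 wins with the top bid; all bids are sunk regardless.

#10 pays $45,000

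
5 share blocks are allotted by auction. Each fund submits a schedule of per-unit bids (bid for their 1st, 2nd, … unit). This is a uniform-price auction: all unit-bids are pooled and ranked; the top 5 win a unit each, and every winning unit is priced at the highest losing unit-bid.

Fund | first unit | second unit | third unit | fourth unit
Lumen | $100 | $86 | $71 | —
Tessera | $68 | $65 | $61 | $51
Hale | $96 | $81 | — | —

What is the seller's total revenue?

Total revenue: $340

Merging the schedules and taking the best 5: 100 (Lumen-1), 96 (Hale-1), 86 (Lumen-2), 81 (Hale-2), 71 (Lumen-3)
The (k+1)-th unit-bid is $68.
Allocation: Hale 2, Lumen 3. Every unit priced at $68.
Revenue = 5 × 68 = $340.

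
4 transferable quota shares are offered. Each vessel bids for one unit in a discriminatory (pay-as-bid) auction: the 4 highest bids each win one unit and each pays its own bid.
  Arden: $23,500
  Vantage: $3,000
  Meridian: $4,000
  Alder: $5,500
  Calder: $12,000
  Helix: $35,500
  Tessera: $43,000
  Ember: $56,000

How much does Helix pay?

Helix pays $35,500

Bids ranked high→low: 56,000 (Ember), 43,000 (Tessera), 35,500 (Helix), 23,500 (Arden), 12,000 (Calder), 5,500 (Alder), …
Winners (4 units): Ember, Tessera, Helix, Arden.
Helix wins → own bid $35,500.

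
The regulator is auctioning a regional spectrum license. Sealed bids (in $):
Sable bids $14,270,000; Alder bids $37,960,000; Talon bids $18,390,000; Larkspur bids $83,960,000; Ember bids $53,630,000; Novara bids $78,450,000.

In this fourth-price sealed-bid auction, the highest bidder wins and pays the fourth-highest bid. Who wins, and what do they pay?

Bids in order: 83,960,000 (Larkspur) > 78,450,000 (Novara) > 53,630,000 (Ember) > 37,960,000 (Alder) > 18,390,000 (Talon) > 14,270,000 (Sable)
Larkspur wins; payment is bid #4 in the ranking = $37,960,000.

Larkspur pays $37,960,000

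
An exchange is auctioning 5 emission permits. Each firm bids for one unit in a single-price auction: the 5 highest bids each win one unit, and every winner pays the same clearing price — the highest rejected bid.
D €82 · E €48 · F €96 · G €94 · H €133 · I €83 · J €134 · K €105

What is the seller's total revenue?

Ordering the bids: 134 (J), 133 (H), 105 (K), 96 (F), 94 (G), 83 (I), 82 (D), …
The 5 highest are J, H, K, F, G.
First losing bid is I's €83, which sets the uniform price.
Total revenue = 5 × €83 = €415.

Total revenue: €415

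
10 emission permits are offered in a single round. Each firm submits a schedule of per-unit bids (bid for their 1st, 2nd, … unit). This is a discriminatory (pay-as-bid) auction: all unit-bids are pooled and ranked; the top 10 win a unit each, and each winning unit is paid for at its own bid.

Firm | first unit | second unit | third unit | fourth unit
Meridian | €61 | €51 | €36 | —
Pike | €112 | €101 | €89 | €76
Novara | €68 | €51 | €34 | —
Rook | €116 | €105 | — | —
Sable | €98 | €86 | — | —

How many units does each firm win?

Meridian 1, Novara 1, Pike 4, Rook 2, Sable 2

Merging the schedules and taking the best 10: 116 (Rook-1), 112 (Pike-1), 105 (Rook-2), 101 (Pike-2), 98 (Sable-1), 89 (Pike-3), 86 (Sable-2), 76 (Pike-4), 68 (Novara-1), 61 (Meridian-1)
Next rejected bid: €51 (not a price — pay-as-bid).
Allocation: Meridian 1, Novara 1, Pike 4, Rook 2, Sable 2.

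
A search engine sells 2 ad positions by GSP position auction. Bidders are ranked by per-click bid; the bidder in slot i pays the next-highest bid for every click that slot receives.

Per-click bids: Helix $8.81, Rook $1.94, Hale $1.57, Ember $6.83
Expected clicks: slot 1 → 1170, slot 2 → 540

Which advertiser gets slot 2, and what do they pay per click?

Sorting advertisers: $8.81 (Helix) > $6.83 (Ember) > $1.94 (Rook) > …
Slot 2 goes to the second-ranked bidder, Ember, who pays the next bid down: $1.94/click.

Ember; $1.94 per click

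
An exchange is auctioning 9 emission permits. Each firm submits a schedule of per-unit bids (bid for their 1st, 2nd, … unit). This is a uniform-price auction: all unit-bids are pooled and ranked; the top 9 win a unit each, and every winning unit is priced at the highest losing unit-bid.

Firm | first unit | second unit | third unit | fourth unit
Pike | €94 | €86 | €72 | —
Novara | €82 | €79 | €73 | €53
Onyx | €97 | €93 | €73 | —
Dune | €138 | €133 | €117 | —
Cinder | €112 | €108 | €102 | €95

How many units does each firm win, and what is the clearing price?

Cinder 4, Dune 3, Onyx 1, Pike 1; clearing price €93

Merging the schedules and taking the best 9: 138 (Dune-1), 133 (Dune-2), 117 (Dune-3), 112 (Cinder-1), 108 (Cinder-2), 102 (Cinder-3), 97 (Onyx-1), 95 (Cinder-4), 94 (Pike-1)
The (k+1)-th unit-bid is €93.
Allocation: Cinder 4, Dune 3, Onyx 1, Pike 1.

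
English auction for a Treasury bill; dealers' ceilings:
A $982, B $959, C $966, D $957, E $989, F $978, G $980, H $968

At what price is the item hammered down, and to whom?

E wins at $982

Ascending (English) auction: the price rises until one bidder remains; the winner pays the price at which the last rival dropped out.
Sorting limits: 989 (E) > 982 (A) > 980 (G) > 978 (F) > 968 (H) > 966 (C) > …
Bidding ends when A exits at $982; E takes it.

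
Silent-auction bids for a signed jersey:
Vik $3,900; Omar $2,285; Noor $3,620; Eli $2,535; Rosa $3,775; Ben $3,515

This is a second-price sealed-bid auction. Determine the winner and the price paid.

Vik pays $3,775

Bids in order: 3,900 (Vik) > 3,775 (Rosa) > 3,620 (Noor) > 3,515 (Ben) > 2,535 (Eli) > 2,285 (Omar)
Vik is highest; pays the second-highest bid, $3,775.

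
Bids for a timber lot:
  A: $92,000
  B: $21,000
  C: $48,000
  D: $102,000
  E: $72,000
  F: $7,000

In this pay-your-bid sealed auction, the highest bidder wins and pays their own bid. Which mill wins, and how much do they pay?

Pay-your-bid sealed auction: the highest bidder wins and pays their own bid.
Bids ranked: 102,000 (D) > 92,000 (A) > 72,000 (E) > 48,000 (C) > 21,000 (B) > 7,000 (F)
D has the highest bid and pays exactly that: $102,000.

D pays $102,000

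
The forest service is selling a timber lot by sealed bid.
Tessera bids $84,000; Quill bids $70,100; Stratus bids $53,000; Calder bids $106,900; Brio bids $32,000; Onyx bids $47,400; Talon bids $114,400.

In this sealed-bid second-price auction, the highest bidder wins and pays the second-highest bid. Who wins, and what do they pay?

Talon pays $106,900

Sorting bids: 114,400 (Talon) > 106,900 (Calder) > 84,000 (Tessera) > 70,100 (Quill) > 53,000 (Stratus) > 47,400 (Onyx) > …
Talon is highest; pays the second-highest bid, $106,900.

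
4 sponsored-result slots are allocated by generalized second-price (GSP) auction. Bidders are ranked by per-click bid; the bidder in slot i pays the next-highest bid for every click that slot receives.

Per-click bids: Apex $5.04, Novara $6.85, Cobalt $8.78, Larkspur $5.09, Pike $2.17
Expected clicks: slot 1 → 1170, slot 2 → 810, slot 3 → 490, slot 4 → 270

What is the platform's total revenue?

Total revenue: $15192.90

Ranked by bid: $8.78 (Cobalt) > $6.85 (Novara) > $5.09 (Larkspur) > $5.04 (Apex) > $2.17 (Pike)
Slot 1: Cobalt pays $6.85 × 1170 = $8014.50
Slot 2: Novara pays $5.09 × 810 = $4122.90
Slot 3: Larkspur pays $5.04 × 490 = $2469.60
Slot 4: Apex pays $2.17 × 270 = $585.90
Total = $15192.90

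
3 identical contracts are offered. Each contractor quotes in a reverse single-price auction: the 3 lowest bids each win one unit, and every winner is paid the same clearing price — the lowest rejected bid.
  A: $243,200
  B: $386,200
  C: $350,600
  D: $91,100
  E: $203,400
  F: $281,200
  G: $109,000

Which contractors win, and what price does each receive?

D, G, E; each is paid $243,200

Bids ranked low→high: 91,100 (D), 109,000 (G), 203,400 (E), 243,200 (A), 281,200 (F), …
Winners (3 units): D, G, E.
Lowest unsuccessful bid: $243,200 → clearing price.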